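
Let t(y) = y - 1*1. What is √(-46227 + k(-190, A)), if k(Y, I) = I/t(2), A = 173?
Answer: I*√46054 ≈ 214.6*I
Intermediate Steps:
t(y) = -1 + y (t(y) = y - 1 = -1 + y)
k(Y, I) = I (k(Y, I) = I/(-1 + 2) = I/1 = I*1 = I)
√(-46227 + k(-190, A)) = √(-46227 + 173) = √(-46054) = I*√46054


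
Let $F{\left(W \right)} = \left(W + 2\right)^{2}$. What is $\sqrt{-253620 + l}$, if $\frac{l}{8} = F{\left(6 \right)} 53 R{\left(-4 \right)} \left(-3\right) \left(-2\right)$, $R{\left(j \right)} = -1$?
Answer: $2 i \sqrt{104109} \approx 645.32 i$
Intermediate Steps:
$F{\left(W \right)} = \left(2 + W\right)^{2}$
$l = -162816$ ($l = 8 \left(2 + 6\right)^{2} \cdot 53 \left(-1\right) \left(-3\right) \left(-2\right) = 8 \cdot 8^{2} \cdot 53 \cdot 3 \left(-2\right) = 8 \cdot 64 \cdot 53 \left(-6\right) = 8 \cdot 3392 \left(-6\right) = 8 \left(-20352\right) = -162816$)
$\sqrt{-253620 + l} = \sqrt{-253620 - 162816} = \sqrt{-416436} = 2 i \sqrt{104109}$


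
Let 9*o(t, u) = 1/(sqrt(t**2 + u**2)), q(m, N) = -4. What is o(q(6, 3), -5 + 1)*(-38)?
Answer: -19*sqrt(2)/36 ≈ -0.74639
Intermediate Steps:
o(t, u) = 1/(9*sqrt(t**2 + u**2)) (o(t, u) = 1/(9*(sqrt(t**2 + u**2))) = 1/(9*sqrt(t**2 + u**2)))
o(q(6, 3), -5 + 1)*(-38) = (1/(9*sqrt((-4)**2 + (-5 + 1)**2)))*(-38) = (1/(9*sqrt(16 + (-4)**2)))*(-38) = (1/(9*sqrt(16 + 16)))*(-38) = (1/(9*sqrt(32)))*(-38) = ((sqrt(2)/8)/9)*(-38) = (sqrt(2)/72)*(-38) = -19*sqrt(2)/36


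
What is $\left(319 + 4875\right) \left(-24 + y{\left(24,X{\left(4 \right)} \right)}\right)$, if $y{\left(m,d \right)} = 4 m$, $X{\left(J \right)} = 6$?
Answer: $373968$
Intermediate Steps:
$\left(319 + 4875\right) \left(-24 + y{\left(24,X{\left(4 \right)} \right)}\right) = \left(319 + 4875\right) \left(-24 + 4 \cdot 24\right) = 5194 \left(-24 + 96\right) = 5194 \cdot 72 = 373968$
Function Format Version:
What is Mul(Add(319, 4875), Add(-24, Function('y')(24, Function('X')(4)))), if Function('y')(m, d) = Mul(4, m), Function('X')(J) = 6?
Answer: 373968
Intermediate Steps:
Mul(Add(319, 4875), Add(-24, Function('y')(24, Function('X')(4)))) = Mul(Add(319, 4875), Add(-24, Mul(4, 24))) = Mul(5194, Add(-24, 96)) = Mul(5194, 72) = 373968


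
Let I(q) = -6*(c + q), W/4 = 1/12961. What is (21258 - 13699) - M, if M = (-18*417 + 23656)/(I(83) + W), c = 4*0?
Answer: 24499722508/3227287 ≈ 7591.4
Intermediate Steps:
c = 0
W = 4/12961 ≈ 0.00030862
I(q) = -6*q (I(q) = -6*(0 + q) = -6*q)
M = -104660075/3227287 (M = (-18*417 + 23656)/(-6*83 + 4/12961) = (-7506 + 23656)/(-498 + 4/12961) = 16150/(-6454574/12961) = 16150*(-12961/6454574) = -104660075/3227287 ≈ -32.430)
(21258 - 13699) - M = (21258 - 13699) - 1*(-104660075/3227287) = 7559 + 104660075/3227287 = 24499722508/3227287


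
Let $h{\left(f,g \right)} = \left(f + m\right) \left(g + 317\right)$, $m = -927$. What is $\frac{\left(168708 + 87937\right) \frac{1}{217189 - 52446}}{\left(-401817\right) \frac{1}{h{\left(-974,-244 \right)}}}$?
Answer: $\frac{35615396585}{66196538031} \approx 0.53802$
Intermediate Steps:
$h{\left(f,g \right)} = \left(-927 + f\right) \left(317 + g\right)$ ($h{\left(f,g \right)} = \left(f - 927\right) \left(g + 317\right) = \left(-927 + f\right) \left(317 + g\right)$)
$\frac{\left(168708 + 87937\right) \frac{1}{217189 - 52446}}{\left(-401817\right) \frac{1}{h{\left(-974,-244 \right)}}} = \frac{\left(168708 + 87937\right) \frac{1}{217189 - 52446}}{\left(-401817\right) \frac{1}{-293859 - -226188 + 317 \left(-974\right) - -237656}} = \frac{256645 \cdot \frac{1}{164743}}{\left(-401817\right) \frac{1}{-293859 + 226188 - 308758 + 237656}} = \frac{256645 \cdot \frac{1}{164743}}{\left(-401817\right) \frac{1}{-138773}} = \frac{256645}{164743 \left(\left(-401817\right) \left(- \frac{1}{138773}\right)\right)} = \frac{256645}{164743 \cdot \frac{401817}{138773}} = \frac{256645}{164743} \cdot \frac{138773}{401817} = \frac{35615396585}{66196538031}$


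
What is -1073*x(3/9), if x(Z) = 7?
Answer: -7511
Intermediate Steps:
-1073*x(3/9) = -1073*7 = -7511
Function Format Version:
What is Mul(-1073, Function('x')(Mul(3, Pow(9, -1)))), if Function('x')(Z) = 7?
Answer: -7511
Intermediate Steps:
Mul(-1073, Function('x')(Mul(3, Pow(9, -1)))) = Mul(-1073, 7) = -7511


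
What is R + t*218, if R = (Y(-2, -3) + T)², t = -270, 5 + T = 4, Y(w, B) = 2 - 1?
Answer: -58860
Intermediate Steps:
Y(w, B) = 1
T = -1 (T = -5 + 4 = -1)
R = 0 (R = (1 - 1)² = 0² = 0)
R + t*218 = 0 - 270*218 = 0 - 58860 = -58860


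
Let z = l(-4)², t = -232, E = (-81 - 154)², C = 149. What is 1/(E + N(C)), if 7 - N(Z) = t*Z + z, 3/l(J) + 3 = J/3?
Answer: 169/15176119 ≈ 1.1136e-5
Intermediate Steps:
l(J) = 3/(-3 + J/3)
E = 55225 (E = (-235)² = 55225)
z = 81/169 (z = (9/(-9 - 4))² = (9/(-13))² = (9*(-1/13))² = (-9/13)² = 81/169 ≈ 0.47929)
N(Z) = 1102/169 + 232*Z (N(Z) = 7 - (-232*Z + 81/169) = 7 - (81/169 - 232*Z) = 7 + (-81/169 + 232*Z) = 1102/169 + 232*Z)
1/(E + N(C)) = 1/(55225 + (1102/169 + 232*149)) = 1/(55225 + (1102/169 + 34568)) = 1/(55225 + 5843094/169) = 1/(15176119/169) = 169/15176119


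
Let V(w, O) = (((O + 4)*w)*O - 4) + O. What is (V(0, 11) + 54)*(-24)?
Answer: -1464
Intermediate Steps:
V(w, O) = -4 + O + O*w*(4 + O) (V(w, O) = (((4 + O)*w)*O - 4) + O = ((w*(4 + O))*O - 4) + O = (O*w*(4 + O) - 4) + O = (-4 + O*w*(4 + O)) + O = -4 + O + O*w*(4 + O))
(V(0, 11) + 54)*(-24) = ((-4 + 11 + 0*11² + 4*11*0) + 54)*(-24) = ((-4 + 11 + 0*121 + 0) + 54)*(-24) = ((-4 + 11 + 0 + 0) + 54)*(-24) = (7 + 54)*(-24) = 61*(-24) = -1464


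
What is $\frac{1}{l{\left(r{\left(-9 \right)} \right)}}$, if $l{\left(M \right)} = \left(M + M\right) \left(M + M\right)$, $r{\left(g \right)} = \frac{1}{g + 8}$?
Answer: $\frac{1}{4} \approx 0.25$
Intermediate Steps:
$r{\left(g \right)} = \frac{1}{8 + g}$
$l{\left(M \right)} = 4 M^{2}$ ($l{\left(M \right)} = 2 M 2 M = 4 M^{2}$)
$\frac{1}{l{\left(r{\left(-9 \right)} \right)}} = \frac{1}{4 \left(\frac{1}{8 - 9}\right)^{2}} = \frac{1}{4 \left(\frac{1}{-1}\right)^{2}} = \frac{1}{4 \left(-1\right)^{2}} = \frac{1}{4 \cdot 1} = \frac{1}{4}$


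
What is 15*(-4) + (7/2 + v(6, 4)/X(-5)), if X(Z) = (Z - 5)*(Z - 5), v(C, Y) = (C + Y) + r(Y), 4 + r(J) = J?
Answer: -282/5 ≈ -56.400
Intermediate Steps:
r(J) = -4 + J
v(C, Y) = -4 + C + 2*Y (v(C, Y) = (C + Y) + (-4 + Y) = -4 + C + 2*Y)
X(Z) = (-5 + Z)² (X(Z) = (-5 + Z)*(-5 + Z) = (-5 + Z)²)
15*(-4) + (7/2 + v(6, 4)/X(-5)) = 15*(-4) + (7/2 + (-4 + 6 + 2*4)/((-5 - 5)²)) = -60 + (7*(½) + (-4 + 6 + 8)/((-10)²)) = -60 + (7/2 + 10/100) = -60 + (7/2 + 10*(1/100)) = -60 + (7/2 + ⅒) = -60 + 18/5 = -282/5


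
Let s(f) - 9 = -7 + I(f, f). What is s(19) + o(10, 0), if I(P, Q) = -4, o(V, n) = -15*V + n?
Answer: -152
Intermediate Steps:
o(V, n) = n - 15*V
s(f) = -2 (s(f) = 9 + (-7 - 4) = 9 - 11 = -2)
s(19) + o(10, 0) = -2 + (0 - 15*10) = -2 + (0 - 150) = -2 - 150 = -152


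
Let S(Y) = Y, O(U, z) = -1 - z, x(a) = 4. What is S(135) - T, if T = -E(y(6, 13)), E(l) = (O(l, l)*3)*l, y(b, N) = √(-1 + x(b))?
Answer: 126 - 3*√3 ≈ 120.80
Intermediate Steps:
y(b, N) = √3 (y(b, N) = √(-1 + 4) = √3)
E(l) = l*(-3 - 3*l) (E(l) = ((-1 - l)*3)*l = (-3 - 3*l)*l = l*(-3 - 3*l))
T = 3*√3*(1 + √3) (T = -(-3)*√3*(1 + √3) = 3*√3*(1 + √3) ≈ 14.196)
S(135) - T = 135 - (9 + 3*√3) = 135 + (-9 - 3*√3) = 126 - 3*√3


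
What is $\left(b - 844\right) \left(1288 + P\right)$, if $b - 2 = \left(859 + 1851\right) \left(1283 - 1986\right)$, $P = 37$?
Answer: $-2525412900$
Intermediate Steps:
$b = -1905128$ ($b = 2 + \left(859 + 1851\right) \left(1283 - 1986\right) = 2 + 2710 \left(-703\right) = 2 - 1905130 = -1905128$)
$\left(b - 844\right) \left(1288 + P\right) = \left(-1905128 - 844\right) \left(1288 + 37\right) = \left(-1905972\right) 1325 = -2525412900$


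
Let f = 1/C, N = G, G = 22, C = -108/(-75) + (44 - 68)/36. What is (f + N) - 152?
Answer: -7465/58 ≈ -128.71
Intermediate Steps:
C = 58/75 (C = -108*(-1/75) - 24*1/36 = 36/25 - ⅔ = 58/75 ≈ 0.77333)
N = 22
f = 75/58 (f = 1/(58/75) = 75/58 ≈ 1.2931)
(f + N) - 152 = (75/58 + 22) - 152 = 1351/58 - 152 = -7465/58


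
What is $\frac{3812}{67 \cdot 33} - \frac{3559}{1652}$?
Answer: $- \frac{1571525}{3652572} \approx -0.43025$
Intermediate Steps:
$\frac{3812}{67 \cdot 33} - \frac{3559}{1652} = \frac{3812}{2211} - \frac{3559}{1652} = - \frac{1571525}{3652572}$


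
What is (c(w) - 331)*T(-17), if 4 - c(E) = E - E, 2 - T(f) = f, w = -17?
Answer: -6213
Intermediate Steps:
T(f) = 2 - f
c(E) = 4 (c(E) = 4 - (E - E) = 4 - 1*0 = 4 + 0 = 4)
(c(w) - 331)*T(-17) = (4 - 331)*(2 - 1*(-17)) = -327*(2 + 17) = -327*19 = -6213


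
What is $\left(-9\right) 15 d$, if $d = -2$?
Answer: $270$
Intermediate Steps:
$\left(-9\right) 15 d = \left(-9\right) 15 \left(-2\right) = \left(-135\right) \left(-2\right) = 270$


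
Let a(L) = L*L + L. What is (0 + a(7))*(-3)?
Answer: -168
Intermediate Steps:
a(L) = L + L² (a(L) = L² + L = L + L²)
(0 + a(7))*(-3) = (0 + 7*(1 + 7))*(-3) = (0 + 7*8)*(-3) = (0 + 56)*(-3) = 56*(-3) = -168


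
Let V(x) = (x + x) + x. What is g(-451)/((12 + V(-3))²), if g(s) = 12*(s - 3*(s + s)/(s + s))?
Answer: -1816/3 ≈ -605.33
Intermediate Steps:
V(x) = 3*x (V(x) = 2*x + x = 3*x)
g(s) = -36 + 12*s (g(s) = 12*(s - 3*2*s/(2*s)) = 12*(s - 3*2*s*1/(2*s)) = 12*(s - 3*1) = 12*(s - 3) = 12*(-3 + s) = -36 + 12*s)
g(-451)/((12 + V(-3))²) = (-36 + 12*(-451))/((12 + 3*(-3))²) = (-36 - 5412)/((12 - 9)²) = -5448/(3²) = -5448/9 = -5448*⅑ = -1816/3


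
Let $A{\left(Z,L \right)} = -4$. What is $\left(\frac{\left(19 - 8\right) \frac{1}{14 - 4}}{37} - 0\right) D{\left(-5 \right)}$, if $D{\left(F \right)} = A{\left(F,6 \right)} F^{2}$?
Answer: $- \frac{110}{37} \approx -2.973$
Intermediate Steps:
$D{\left(F \right)} = - 4 F^{2}$
$\left(\frac{\left(19 - 8\right) \frac{1}{14 - 4}}{37} - 0\right) D{\left(-5 \right)} = \left(\frac{\left(19 - 8\right) \frac{1}{14 - 4}}{37} - 0\right) \left(- 4 \left(-5\right)^{2}\right) = \left(\frac{11}{10} \cdot \frac{1}{37} + 0\right) \left(\left(-4\right) 25\right) = \left(11 \cdot \frac{1}{10} \cdot \frac{1}{37} + 0\right) \left(-100\right) = \left(\frac{11}{10} \cdot \frac{1}{37} + 0\right) \left(-100\right) = \left(\frac{11}{370} + 0\right) \left(-100\right) = \frac{11}{370} \left(-100\right) = - \frac{110}{37}$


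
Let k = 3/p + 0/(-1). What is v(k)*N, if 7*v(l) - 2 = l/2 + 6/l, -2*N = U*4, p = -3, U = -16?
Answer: -144/7 ≈ -20.571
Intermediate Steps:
N = 32 (N = -(-8)*4 = -½*(-64) = 32)
k = -1 (k = 3/(-3) + 0/(-1) = 3*(-⅓) + 0*(-1) = -1 + 0 = -1)
v(l) = 2/7 + l/14 + 6/(7*l) (v(l) = 2/7 + (l/2 + 6/l)/7 = 2/7 + (l/14 + 6/(7*l)) = 2/7 + l/14 + 6/(7*l))
v(k)*N = ((1/14)*(12 - (4 - 1))/(-1))*32 = ((1/14)*(-1)*(12 - 1*3))*32 = ((1/14)*(-1)*(12 - 3))*32 = ((1/14)*(-1)*9)*32 = -9/14*32 = -144/7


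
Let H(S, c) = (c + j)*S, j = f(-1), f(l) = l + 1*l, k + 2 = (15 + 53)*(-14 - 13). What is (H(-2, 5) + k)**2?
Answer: 3400336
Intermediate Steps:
k = -1838 (k = -2 + (15 + 53)*(-14 - 13) = -2 + 68*(-27) = -2 - 1836 = -1838)
f(l) = 2*l (f(l) = l + l = 2*l)
j = -2 (j = 2*(-1) = -2)
H(S, c) = S*(-2 + c) (H(S, c) = (c - 2)*S = (-2 + c)*S = S*(-2 + c))
(H(-2, 5) + k)**2 = (-2*(-2 + 5) - 1838)**2 = (-2*3 - 1838)**2 = (-6 - 1838)**2 = (-1844)**2 = 3400336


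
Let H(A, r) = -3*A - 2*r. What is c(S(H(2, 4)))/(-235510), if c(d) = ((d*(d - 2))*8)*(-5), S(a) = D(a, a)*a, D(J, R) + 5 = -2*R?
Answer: 417312/23551 ≈ 17.720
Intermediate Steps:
D(J, R) = -5 - 2*R
S(a) = a*(-5 - 2*a) (S(a) = (-5 - 2*a)*a = a*(-5 - 2*a))
c(d) = -40*d*(-2 + d) (c(d) = ((d*(-2 + d))*8)*(-5) = (8*d*(-2 + d))*(-5) = -40*d*(-2 + d))
c(S(H(2, 4)))/(-235510) = (40*(-(-3*2 - 2*4)*(5 + 2*(-3*2 - 2*4)))*(2 - (-1)*(-3*2 - 2*4)*(5 + 2*(-3*2 - 2*4))))/(-235510) = (40*(-(-6 - 8)*(5 + 2*(-6 - 8)))*(2 - (-1)*(-6 - 8)*(5 + 2*(-6 - 8))))*(-1/235510) = (40*(-1*(-14)*(5 + 2*(-14)))*(2 - (-1)*(-14)*(5 + 2*(-14))))*(-1/235510) = (40*(-1*(-14)*(5 - 28))*(2 - (-1)*(-14)*(5 - 28)))*(-1/235510) = (40*(-1*(-14)*(-23))*(2 - (-1)*(-14)*(-23)))*(-1/235510) = (40*(-322)*(2 - 1*(-322)))*(-1/235510) = (40*(-322)*(2 + 322))*(-1/235510) = (40*(-322)*324)*(-1/235510) = -4173120*(-1/235510) = 417312/23551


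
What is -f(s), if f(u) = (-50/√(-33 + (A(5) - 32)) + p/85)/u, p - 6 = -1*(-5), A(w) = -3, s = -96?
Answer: 11/8160 + 25*I*√17/1632 ≈ 0.001348 + 0.06316*I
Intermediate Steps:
p = 11 (p = 6 - 1*(-5) = 6 + 5 = 11)
f(u) = (11/85 + 25*I*√17/17)/u (f(u) = (-50/√(-33 + (-3 - 32)) + 11/85)/u = (-50/√(-33 - 35) + 11*(1/85))/u = (-50*(-I*√17/34) + 11/85)/u = (-(-25)*I*√17/17 + 11/85)/u = (25*I*√17/17 + 11/85)/u = (11/85 + 25*I*√17/17)/u)
-f(s) = -(11 + 125*I*√17)/(85*(-96)) = -(-1)*(11 + 125*I*√17)/(85*96) = -(-11/8160 - 25*I*√17/1632) = 11/8160 + 25*I*√17/1632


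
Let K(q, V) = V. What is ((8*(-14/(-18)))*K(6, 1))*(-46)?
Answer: -2576/9 ≈ -286.22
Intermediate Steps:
((8*(-14/(-18)))*K(6, 1))*(-46) = ((8*(-14/(-18)))*1)*(-46) = ((8*(-14*(-1/18)))*1)*(-46) = ((8*(7/9))*1)*(-46) = ((56/9)*1)*(-46) = (56/9)*(-46) = -2576/9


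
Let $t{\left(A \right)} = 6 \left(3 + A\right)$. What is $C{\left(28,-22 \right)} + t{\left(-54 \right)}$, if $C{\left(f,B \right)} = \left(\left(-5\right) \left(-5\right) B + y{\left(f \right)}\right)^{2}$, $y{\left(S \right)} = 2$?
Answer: $299998$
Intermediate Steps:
$C{\left(f,B \right)} = \left(2 + 25 B\right)^{2}$ ($C{\left(f,B \right)} = \left(\left(-5\right) \left(-5\right) B + 2\right)^{2} = \left(25 B + 2\right)^{2} = \left(2 + 25 B\right)^{2}$)
$t{\left(A \right)} = 18 + 6 A$
$C{\left(28,-22 \right)} + t{\left(-54 \right)} = \left(2 + 25 \left(-22\right)\right)^{2} + \left(18 + 6 \left(-54\right)\right) = \left(2 - 550\right)^{2} + \left(18 - 324\right) = \left(-548\right)^{2} - 306 = 300304 - 306 = 299998$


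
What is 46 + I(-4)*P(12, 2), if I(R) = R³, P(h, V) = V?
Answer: -82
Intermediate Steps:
46 + I(-4)*P(12, 2) = 46 + (-4)³*2 = 46 - 64*2 = 46 - 128 = -82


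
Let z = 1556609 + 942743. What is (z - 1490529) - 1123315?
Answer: -114492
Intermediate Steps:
z = 2499352
(z - 1490529) - 1123315 = (2499352 - 1490529) - 1123315 = 1008823 - 1123315 = -114492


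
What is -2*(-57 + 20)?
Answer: 74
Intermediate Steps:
-2*(-57 + 20) = -2*(-37) = 74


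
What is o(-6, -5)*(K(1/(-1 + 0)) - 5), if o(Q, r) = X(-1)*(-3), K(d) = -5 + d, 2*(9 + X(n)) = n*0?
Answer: -297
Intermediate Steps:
X(n) = -9 (X(n) = -9 + (n*0)/2 = -9 + (1/2)*0 = -9 + 0 = -9)
o(Q, r) = 27 (o(Q, r) = -9*(-3) = 27)
o(-6, -5)*(K(1/(-1 + 0)) - 5) = 27*((-5 + 1/(-1 + 0)) - 5) = 27*((-5 + 1/(-1)) - 5) = 27*((-5 - 1) - 5) = 27*(-6 - 5) = 27*(-11) = -297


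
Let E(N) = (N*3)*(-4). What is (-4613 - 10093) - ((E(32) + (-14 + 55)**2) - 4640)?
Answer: -11363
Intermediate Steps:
E(N) = -12*N (E(N) = (3*N)*(-4) = -12*N)
(-4613 - 10093) - ((E(32) + (-14 + 55)**2) - 4640) = (-4613 - 10093) - ((-12*32 + (-14 + 55)**2) - 4640) = -14706 - ((-384 + 41**2) - 4640) = -14706 - ((-384 + 1681) - 4640) = -14706 - (1297 - 4640) = -14706 - 1*(-3343) = -14706 + 3343 = -11363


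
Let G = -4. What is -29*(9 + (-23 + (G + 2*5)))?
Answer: 232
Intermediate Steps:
-29*(9 + (-23 + (G + 2*5))) = -29*(9 + (-23 + (-4 + 2*5))) = -29*(9 + (-23 + (-4 + 10))) = -29*(9 + (-23 + 6)) = -29*(9 - 17) = -29*(-8) = 232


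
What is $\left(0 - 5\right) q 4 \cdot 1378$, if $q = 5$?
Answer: $-137800$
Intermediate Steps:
$\left(0 - 5\right) q 4 \cdot 1378 = \left(0 - 5\right) 5 \cdot 4 \cdot 1378 = \left(-5\right) 5 \cdot 4 \cdot 1378 = \left(-25\right) 4 \cdot 1378 = \left(-100\right) 1378 = -137800$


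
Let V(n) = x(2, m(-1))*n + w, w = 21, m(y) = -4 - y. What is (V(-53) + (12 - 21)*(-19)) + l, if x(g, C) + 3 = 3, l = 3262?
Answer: 3454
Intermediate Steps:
x(g, C) = 0 (x(g, C) = -3 + 3 = 0)
V(n) = 21 (V(n) = 0*n + 21 = 0 + 21 = 21)
(V(-53) + (12 - 21)*(-19)) + l = (21 + (12 - 21)*(-19)) + 3262 = (21 - 9*(-19)) + 3262 = (21 + 171) + 3262 = 192 + 3262 = 3454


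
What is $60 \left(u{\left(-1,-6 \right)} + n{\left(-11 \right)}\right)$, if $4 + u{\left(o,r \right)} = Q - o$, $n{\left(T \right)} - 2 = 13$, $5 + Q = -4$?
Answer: $180$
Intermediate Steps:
$Q = -9$ ($Q = -5 - 4 = -9$)
$n{\left(T \right)} = 15$ ($n{\left(T \right)} = 2 + 13 = 15$)
$u{\left(o,r \right)} = -13 - o$ ($u{\left(o,r \right)} = -4 - \left(9 + o\right) = -13 - o$)
$60 \left(u{\left(-1,-6 \right)} + n{\left(-11 \right)}\right) = 60 \left(\left(-13 - -1\right) + 15\right) = 60 \left(\left(-13 + 1\right) + 15\right) = 60 \left(-12 + 15\right) = 60 \cdot 3 = 180$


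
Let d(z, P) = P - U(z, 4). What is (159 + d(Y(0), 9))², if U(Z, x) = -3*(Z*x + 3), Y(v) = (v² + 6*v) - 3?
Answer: 19881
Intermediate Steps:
Y(v) = -3 + v² + 6*v
U(Z, x) = -9 - 3*Z*x (U(Z, x) = -3*(3 + Z*x) = -9 - 3*Z*x)
d(z, P) = 9 + P + 12*z (d(z, P) = P - (-9 - 3*z*4) = P - (-9 - 12*z) = P + (9 + 12*z) = 9 + P + 12*z)
(159 + d(Y(0), 9))² = (159 + (9 + 9 + 12*(-3 + 0² + 6*0)))² = (159 + (9 + 9 + 12*(-3 + 0 + 0)))² = (159 + (9 + 9 + 12*(-3)))² = (159 + (9 + 9 - 36))² = (159 - 18)² = 141² = 19881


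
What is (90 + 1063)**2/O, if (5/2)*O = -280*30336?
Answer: -1329409/3397632 ≈ -0.39127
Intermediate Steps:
O = -3397632 (O = 2*(-280*30336)/5 = (2/5)*(-8494080) = -3397632)
(90 + 1063)**2/O = (90 + 1063)**2/(-3397632) = 1153**2*(-1/3397632) = 1329409*(-1/3397632) = -1329409/3397632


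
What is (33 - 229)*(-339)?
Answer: 66444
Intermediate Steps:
(33 - 229)*(-339) = -196*(-339) = 66444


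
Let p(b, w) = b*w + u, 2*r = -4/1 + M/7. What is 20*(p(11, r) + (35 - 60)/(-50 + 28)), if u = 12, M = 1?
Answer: -12440/77 ≈ -161.56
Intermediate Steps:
r = -27/14 (r = (-4/1 + 1/7)/2 = (-4*1 + 1*(1/7))/2 = (-4 + 1/7)/2 = (1/2)*(-27/7) = -27/14 ≈ -1.9286)
p(b, w) = 12 + b*w (p(b, w) = b*w + 12 = 12 + b*w)
20*(p(11, r) + (35 - 60)/(-50 + 28)) = 20*((12 + 11*(-27/14)) + (35 - 60)/(-50 + 28)) = 20*((12 - 297/14) - 25/(-22)) = 20*(-129/14 - 25*(-1/22)) = 20*(-129/14 + 25/22) = 20*(-622/77) = -12440/77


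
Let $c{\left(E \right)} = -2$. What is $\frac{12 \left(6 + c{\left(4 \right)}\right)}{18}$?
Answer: $\frac{8}{3} \approx 2.6667$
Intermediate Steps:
$\frac{12 \left(6 + c{\left(4 \right)}\right)}{18} = \frac{12 \left(6 - 2\right)}{18} = 12 \cdot 4 \cdot \frac{1}{18} = 48 \cdot \frac{1}{18} = \frac{8}{3}$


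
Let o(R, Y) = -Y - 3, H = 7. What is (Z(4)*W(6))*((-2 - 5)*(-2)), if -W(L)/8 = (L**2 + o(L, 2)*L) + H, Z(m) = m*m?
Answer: -23296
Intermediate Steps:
Z(m) = m**2
o(R, Y) = -3 - Y
W(L) = -56 - 8*L**2 + 40*L (W(L) = -8*((L**2 + (-3 - 1*2)*L) + 7) = -8*((L**2 + (-3 - 2)*L) + 7) = -8*((L**2 - 5*L) + 7) = -8*(7 + L**2 - 5*L) = -56 - 8*L**2 + 40*L)
(Z(4)*W(6))*((-2 - 5)*(-2)) = (4**2*(-56 - 8*6**2 + 40*6))*((-2 - 5)*(-2)) = (16*(-56 - 8*36 + 240))*(-7*(-2)) = (16*(-56 - 288 + 240))*14 = (16*(-104))*14 = -1664*14 = -23296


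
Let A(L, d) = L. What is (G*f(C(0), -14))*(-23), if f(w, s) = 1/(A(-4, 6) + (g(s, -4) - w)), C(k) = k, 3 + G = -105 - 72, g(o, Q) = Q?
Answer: -1035/2 ≈ -517.50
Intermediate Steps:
G = -180 (G = -3 + (-105 - 72) = -3 - 177 = -180)
f(w, s) = 1/(-8 - w) (f(w, s) = 1/(-4 + (-4 - w)) = 1/(-8 - w))
(G*f(C(0), -14))*(-23) = -(-180)/(8 + 0)*(-23) = -(-180)/8*(-23) = -180*(-⅛)*(-23) = (45/2)*(-23) = -1035/2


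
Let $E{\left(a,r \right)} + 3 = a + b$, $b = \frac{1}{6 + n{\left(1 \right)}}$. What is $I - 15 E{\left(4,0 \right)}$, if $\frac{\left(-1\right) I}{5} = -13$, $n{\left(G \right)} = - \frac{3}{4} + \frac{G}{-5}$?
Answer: $\frac{4750}{101} \approx 47.03$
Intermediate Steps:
$n{\left(G \right)} = - \frac{3}{4} - \frac{G}{5}$ ($n{\left(G \right)} = \left(-3\right) \frac{1}{4} + G \left(- \frac{1}{5}\right) = - \frac{3}{4} - \frac{G}{5}$)
$I = 65$ ($I = \left(-5\right) \left(-13\right) = 65$)
$b = \frac{20}{101}$ ($b = \frac{1}{6 - \frac{19}{20}} = \frac{1}{\frac{101}{20}} = \frac{20}{101} \approx 0.19802$)
$E{\left(a,r \right)} = - \frac{283}{101} + a$ ($E{\left(a,r \right)} = -3 + \left(a + \frac{20}{101}\right) = -3 + \left(\frac{20}{101} + a\right) = - \frac{283}{101} + a$)
$I - 15 E{\left(4,0 \right)} = 65 - 15 \left(- \frac{283}{101} + 4\right) = 65 - \frac{1815}{101} = \frac{4750}{101}$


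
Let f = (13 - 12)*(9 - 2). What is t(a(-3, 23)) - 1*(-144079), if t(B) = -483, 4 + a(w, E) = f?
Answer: 143596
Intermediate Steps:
f = 7 (f = 1*7 = 7)
a(w, E) = 3 (a(w, E) = -4 + 7 = 3)
t(a(-3, 23)) - 1*(-144079) = -483 - 1*(-144079) = -483 + 144079 = 143596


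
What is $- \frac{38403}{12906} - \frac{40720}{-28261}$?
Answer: $- \frac{62197207}{40526274} \approx -1.5347$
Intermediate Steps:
$- \frac{38403}{12906} - \frac{40720}{-28261} = \left(-38403\right) \frac{1}{12906} - - \frac{40720}{28261} = - \frac{4267}{1434} + \frac{40720}{28261} = - \frac{62197207}{40526274}$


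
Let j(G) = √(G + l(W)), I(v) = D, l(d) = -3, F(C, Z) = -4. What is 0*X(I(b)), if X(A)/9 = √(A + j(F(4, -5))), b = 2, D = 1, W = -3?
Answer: 0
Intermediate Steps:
I(v) = 1
j(G) = √(-3 + G) (j(G) = √(G - 3) = √(-3 + G))
X(A) = 9*√(A + I*√7) (X(A) = 9*√(A + √(-3 - 4)) = 9*√(A + √(-7)) = 9*√(A + I*√7))
0*X(I(b)) = 0*(9*√(1 + I*√7)) = 0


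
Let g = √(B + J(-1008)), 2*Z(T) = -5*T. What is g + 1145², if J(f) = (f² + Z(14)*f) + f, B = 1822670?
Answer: 1311025 + √2873006 ≈ 1.3127e+6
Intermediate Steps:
Z(T) = -5*T/2 (Z(T) = (-5*T)/2 = -5*T/2)
J(f) = f² - 34*f (J(f) = (f² + (-5/2*14)*f) + f = (f² - 35*f) + f = f² - 34*f)
g = √2873006 (g = √(1822670 - 1008*(-34 - 1008)) = √(1822670 - 1008*(-1042)) = √(1822670 + 1050336) = √2873006 ≈ 1695.0)
g + 1145² = √2873006 + 1145² = √2873006 + 1311025 = 1311025 + √2873006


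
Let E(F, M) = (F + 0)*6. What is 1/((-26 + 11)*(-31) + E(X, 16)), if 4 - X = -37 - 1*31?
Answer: 1/897 ≈ 0.0011148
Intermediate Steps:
X = 72 (X = 4 - (-37 - 1*31) = 4 - (-37 - 31) = 4 - 1*(-68) = 4 + 68 = 72)
E(F, M) = 6*F (E(F, M) = F*6 = 6*F)
1/((-26 + 11)*(-31) + E(X, 16)) = 1/((-26 + 11)*(-31) + 6*72) = 1/(-15*(-31) + 432) = 1/(465 + 432) = 1/897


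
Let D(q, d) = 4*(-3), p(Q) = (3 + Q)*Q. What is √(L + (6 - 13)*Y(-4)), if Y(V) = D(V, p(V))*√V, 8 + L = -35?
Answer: √(-43 + 168*I) ≈ 8.0751 + 10.402*I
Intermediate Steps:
L = -43 (L = -8 - 35 = -43)
p(Q) = Q*(3 + Q)
D(q, d) = -12
Y(V) = -12*√V
√(L + (6 - 13)*Y(-4)) = √(-43 + (6 - 13)*(-24*I)) = √(-43 - (-84)*2*I) = √(-43 - (-168)*I) = √(-43 + 168*I)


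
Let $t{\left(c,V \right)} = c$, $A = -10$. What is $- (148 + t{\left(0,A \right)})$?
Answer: $-148$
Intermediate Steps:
$- (148 + t{\left(0,A \right)}) = - (148 + 0) = \left(-1\right) 148 = -148$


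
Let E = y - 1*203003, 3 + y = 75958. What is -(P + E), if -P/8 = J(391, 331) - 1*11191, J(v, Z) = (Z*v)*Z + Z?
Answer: 342746976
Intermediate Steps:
y = 75955 (y = -3 + 75958 = 75955)
J(v, Z) = Z + v*Z² (J(v, Z) = v*Z² + Z = Z + v*Z²)
E = -127048 (E = 75955 - 1*203003 = 75955 - 203003 = -127048)
P = -342619928 (P = -8*(331*(1 + 331*391) - 1*11191) = -8*(331*(1 + 129421) - 11191) = -8*(331*129422 - 11191) = -8*(42838682 - 11191) = -8*42827491 = -342619928)
-(P + E) = -(-342619928 - 127048) = -1*(-342746976) = 342746976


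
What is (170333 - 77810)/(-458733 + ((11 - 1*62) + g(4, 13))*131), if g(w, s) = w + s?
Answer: -92523/463187 ≈ -0.19975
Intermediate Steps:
g(w, s) = s + w
(170333 - 77810)/(-458733 + ((11 - 1*62) + g(4, 13))*131) = (170333 - 77810)/(-458733 + ((11 - 1*62) + (13 + 4))*131) = 92523/(-458733 + ((11 - 62) + 17)*131) = 92523/(-458733 + (-51 + 17)*131) = 92523/(-458733 - 34*131) = 92523/(-458733 - 4454) = 92523/(-463187) = 92523*(-1/463187) = -92523/463187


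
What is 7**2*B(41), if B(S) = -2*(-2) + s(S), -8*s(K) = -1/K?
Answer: 64337/328 ≈ 196.15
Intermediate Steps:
s(K) = 1/(8*K) (s(K) = -(-1)/(8*K) = 1/(8*K))
B(S) = 4 + 1/(8*S) (B(S) = -2*(-2) + 1/(8*S) = 4 + 1/(8*S))
7**2*B(41) = 7**2*(4 + (1/8)/41) = 49*(4 + (1/8)*(1/41)) = 49*(4 + 1/328) = 49*(1313/328) = 64337/328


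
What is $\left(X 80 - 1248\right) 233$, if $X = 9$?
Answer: $-123024$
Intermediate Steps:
$\left(X 80 - 1248\right) 233 = \left(9 \cdot 80 - 1248\right) 233 = \left(720 - 1248\right) 233 = \left(-528\right) 233 = -123024$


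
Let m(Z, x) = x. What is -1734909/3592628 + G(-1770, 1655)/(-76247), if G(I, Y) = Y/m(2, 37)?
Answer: -4900365240691/10135302963292 ≈ -0.48349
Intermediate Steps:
G(I, Y) = Y/37
-1734909/3592628 + G(-1770, 1655)/(-76247) = -1734909/3592628 + ((1/37)*1655)/(-76247) = -1734909*1/3592628 + (1655/37)*(-1/76247) = -1734909/3592628 - 1655/2821139 = -4900365240691/10135302963292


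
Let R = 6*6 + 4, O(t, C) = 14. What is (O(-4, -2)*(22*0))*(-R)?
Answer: 0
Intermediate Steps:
R = 40 (R = 36 + 4 = 40)
(O(-4, -2)*(22*0))*(-R) = (14*(22*0))*(-1*40) = (14*0)*(-40) = 0*(-40) = 0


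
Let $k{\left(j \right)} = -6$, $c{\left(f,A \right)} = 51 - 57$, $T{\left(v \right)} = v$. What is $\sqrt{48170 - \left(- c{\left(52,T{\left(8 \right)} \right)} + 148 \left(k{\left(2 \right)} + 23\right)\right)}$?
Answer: $12 \sqrt{317} \approx 213.65$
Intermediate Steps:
$c{\left(f,A \right)} = -6$
$\sqrt{48170 - \left(- c{\left(52,T{\left(8 \right)} \right)} + 148 \left(k{\left(2 \right)} + 23\right)\right)} = \sqrt{48170 - \left(6 + 148 \left(-6 + 23\right)\right)} = \sqrt{48170 - 2522} = \sqrt{45648} = 12 \sqrt{317}$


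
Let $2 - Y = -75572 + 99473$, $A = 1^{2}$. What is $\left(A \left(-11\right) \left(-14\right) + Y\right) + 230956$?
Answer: $207211$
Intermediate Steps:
$A = 1$
$Y = -23899$ ($Y = 2 - \left(-75572 + 99473\right) = 2 - 23901 = -23899$)
$\left(A \left(-11\right) \left(-14\right) + Y\right) + 230956 = \left(1 \left(-11\right) \left(-14\right) - 23899\right) + 230956 = \left(\left(-11\right) \left(-14\right) - 23899\right) + 230956 = \left(154 - 23899\right) + 230956 = -23745 + 230956 = 207211$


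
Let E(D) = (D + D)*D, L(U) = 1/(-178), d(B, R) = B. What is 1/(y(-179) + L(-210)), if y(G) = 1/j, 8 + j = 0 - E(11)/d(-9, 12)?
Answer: 7565/358 ≈ 21.131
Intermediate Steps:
L(U) = -1/178
E(D) = 2*D**2 (E(D) = (2*D)*D = 2*D**2)
j = 170/9 (j = -8 + (0 - 2*11**2/(-9)) = -8 + (0 - 2*121*(-1)/9) = -8 + (0 - 242*(-1)/9) = -8 + (0 - 1*(-242/9)) = -8 + (0 + 242/9) = -8 + 242/9 = 170/9 ≈ 18.889)
y(G) = 9/170 (y(G) = 1/(170/9) = 9/170)
1/(y(-179) + L(-210)) = 1/(9/170 - 1/178) = 1/(358/7565) = 7565/358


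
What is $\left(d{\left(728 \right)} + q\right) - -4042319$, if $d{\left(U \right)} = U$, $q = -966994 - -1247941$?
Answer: $4323994$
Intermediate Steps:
$q = 280947$ ($q = -966994 + 1247941 = 280947$)
$\left(d{\left(728 \right)} + q\right) - -4042319 = \left(728 + 280947\right) - -4042319 = 281675 + 4042319 = 4323994$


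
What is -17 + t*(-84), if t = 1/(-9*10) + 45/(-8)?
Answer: 13693/30 ≈ 456.43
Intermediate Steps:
t = -2029/360 (t = -⅑*⅒ + 45*(-⅛) = -1/90 - 45/8 = -2029/360 ≈ -5.6361)
-17 + t*(-84) = -17 - 2029/360*(-84) = -17 + 14203/30 = 13693/30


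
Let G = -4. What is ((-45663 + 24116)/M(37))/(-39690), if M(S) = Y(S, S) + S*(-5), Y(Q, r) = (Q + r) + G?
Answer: -21547/4564350 ≈ -0.0047207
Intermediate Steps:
Y(Q, r) = -4 + Q + r (Y(Q, r) = (Q + r) - 4 = -4 + Q + r)
M(S) = -4 - 3*S (M(S) = (-4 + S + S) + S*(-5) = (-4 + 2*S) - 5*S = -4 - 3*S)
((-45663 + 24116)/M(37))/(-39690) = ((-45663 + 24116)/(-4 - 3*37))/(-39690) = -21547/(-4 - 111)*(-1/39690) = -21547/(-115)*(-1/39690) = -21547*(-1/115)*(-1/39690) = (21547/115)*(-1/39690) = -21547/4564350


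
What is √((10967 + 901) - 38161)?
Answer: I*√26293 ≈ 162.15*I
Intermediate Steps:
√((10967 + 901) - 38161) = √(11868 - 38161) = √(-26293) = I*√26293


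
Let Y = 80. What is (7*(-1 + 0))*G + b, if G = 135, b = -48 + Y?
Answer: -913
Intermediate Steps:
b = 32 (b = -48 + 80 = 32)
(7*(-1 + 0))*G + b = (7*(-1 + 0))*135 + 32 = (7*(-1))*135 + 32 = -7*135 + 32 = -945 + 32 = -913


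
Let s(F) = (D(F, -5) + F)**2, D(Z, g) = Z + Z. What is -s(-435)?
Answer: -1703025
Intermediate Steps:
D(Z, g) = 2*Z
s(F) = 9*F**2 (s(F) = (2*F + F)**2 = (3*F)**2 = 9*F**2)
-s(-435) = -9*(-435)**2 = -9*189225 = -1*1703025 = -1703025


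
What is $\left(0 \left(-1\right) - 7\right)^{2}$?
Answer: $49$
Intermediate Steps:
$\left(0 \left(-1\right) - 7\right)^{2} = \left(0 - 7\right)^{2} = \left(-7\right)^{2} = 49$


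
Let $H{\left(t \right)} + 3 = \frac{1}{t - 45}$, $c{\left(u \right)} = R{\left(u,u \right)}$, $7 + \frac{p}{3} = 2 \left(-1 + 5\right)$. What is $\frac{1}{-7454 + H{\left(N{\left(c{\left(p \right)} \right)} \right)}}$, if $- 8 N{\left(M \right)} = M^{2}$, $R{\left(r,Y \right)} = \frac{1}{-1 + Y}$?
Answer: $- \frac{1441}{10745569} \approx -0.0001341$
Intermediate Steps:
$p = 3$ ($p = -21 + 3 \cdot 2 \left(-1 + 5\right) = -21 + 3 \cdot 2 \cdot 4 = -21 + 3 \cdot 8 = -21 + 24 = 3$)
$c{\left(u \right)} = \frac{1}{-1 + u}$
$N{\left(M \right)} = - \frac{M^{2}}{8}$
$H{\left(t \right)} = -3 + \frac{1}{-45 + t}$ ($H{\left(t \right)} = -3 + \frac{1}{t - 45} = -3 + \frac{1}{-45 + t}$)
$\frac{1}{-7454 + H{\left(N{\left(c{\left(p \right)} \right)} \right)}} = \frac{1}{-7454 + \frac{136 - 3 \left(- \frac{\left(\frac{1}{-1 + 3}\right)^{2}}{8}\right)}{-45 - \frac{\left(\frac{1}{-1 + 3}\right)^{2}}{8}}} = \frac{1}{-7454 + \frac{136 - 3 \left(- \frac{\left(\frac{1}{2}\right)^{2}}{8}\right)}{-45 - \frac{\left(\frac{1}{2}\right)^{2}}{8}}} = \frac{1}{-7454 + \frac{136 - 3 \left(- \frac{1}{8 \cdot 4}\right)}{-45 - \frac{1}{8 \cdot 4}}} = \frac{1}{-7454 + \frac{136 - 3 \left(\left(- \frac{1}{8}\right) \frac{1}{4}\right)}{-45 - \frac{1}{32}}} = \frac{1}{-7454 + \frac{136 - - \frac{3}{32}}{-45 - \frac{1}{32}}} = \frac{1}{-7454 + \frac{136 + \frac{3}{32}}{- \frac{1441}{32}}} = \frac{1}{-7454 - \frac{4355}{1441}} = \frac{1}{- \frac{10745569}{1441}} = - \frac{1441}{10745569}$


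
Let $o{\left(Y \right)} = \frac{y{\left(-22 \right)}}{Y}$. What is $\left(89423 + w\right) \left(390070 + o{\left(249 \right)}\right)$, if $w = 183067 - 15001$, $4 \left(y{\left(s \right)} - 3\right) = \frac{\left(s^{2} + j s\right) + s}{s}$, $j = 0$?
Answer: $\frac{33345658991893}{332} \approx 1.0044 \cdot 10^{11}$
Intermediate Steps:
$y{\left(s \right)} = 3 + \frac{s + s^{2}}{4 s}$ ($y{\left(s \right)} = 3 + \frac{\left(\left(s^{2} + 0 s\right) + s\right) \frac{1}{s}}{4} = 3 + \frac{\left(\left(s^{2} + 0\right) + s\right) \frac{1}{s}}{4} = 3 + \frac{\left(s^{2} + s\right) \frac{1}{s}}{4} = 3 + \frac{\left(s + s^{2}\right) \frac{1}{s}}{4} = 3 + \frac{\frac{1}{s} \left(s + s^{2}\right)}{4} = 3 + \frac{s + s^{2}}{4 s}$)
$w = 168066$
$o{\left(Y \right)} = - \frac{9}{4 Y}$ ($o{\left(Y \right)} = \frac{\frac{13}{4} + \frac{1}{4} \left(-22\right)}{Y} = \frac{\frac{13}{4} - \frac{11}{2}}{Y} = - \frac{9}{4 Y}$)
$\left(89423 + w\right) \left(390070 + o{\left(249 \right)}\right) = \left(89423 + 168066\right) \left(390070 - \frac{9}{4 \cdot 249}\right) = 257489 \left(390070 - \frac{3}{332}\right) = 257489 \cdot \frac{129503237}{332} = \frac{33345658991893}{332}$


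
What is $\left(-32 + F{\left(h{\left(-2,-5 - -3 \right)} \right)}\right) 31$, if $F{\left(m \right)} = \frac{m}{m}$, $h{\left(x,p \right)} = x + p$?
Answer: $-961$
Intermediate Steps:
$h{\left(x,p \right)} = p + x$
$F{\left(m \right)} = 1$
$\left(-32 + F{\left(h{\left(-2,-5 - -3 \right)} \right)}\right) 31 = \left(-32 + 1\right) 31 = \left(-31\right) 31 = -961$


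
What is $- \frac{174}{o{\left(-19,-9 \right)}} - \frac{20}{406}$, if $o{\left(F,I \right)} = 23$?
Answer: $- \frac{35552}{4669} \approx -7.6145$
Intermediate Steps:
$- \frac{174}{o{\left(-19,-9 \right)}} - \frac{20}{406} = - \frac{174}{23} - \frac{20}{406} = \left(-174\right) \frac{1}{23} - \frac{10}{203} = - \frac{174}{23} - \frac{10}{203} = - \frac{35552}{4669}$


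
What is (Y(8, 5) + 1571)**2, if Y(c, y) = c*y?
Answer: 2595321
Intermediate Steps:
(Y(8, 5) + 1571)**2 = (8*5 + 1571)**2 = (40 + 1571)**2 = 1611**2 = 2595321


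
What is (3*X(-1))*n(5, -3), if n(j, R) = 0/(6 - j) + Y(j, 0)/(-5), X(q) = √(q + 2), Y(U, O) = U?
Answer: -3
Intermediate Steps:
X(q) = √(2 + q)
n(j, R) = -j/5 (n(j, R) = 0/(6 - j) + j/(-5) = 0 + j*(-⅕) = 0 - j/5 = -j/5)
(3*X(-1))*n(5, -3) = (3*√(2 - 1))*(-⅕*5) = (3*√1)*(-1) = (3*1)*(-1) = 3*(-1) = -3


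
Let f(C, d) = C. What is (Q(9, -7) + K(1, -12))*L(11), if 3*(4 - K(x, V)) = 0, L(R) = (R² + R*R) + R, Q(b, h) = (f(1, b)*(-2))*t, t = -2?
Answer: 2024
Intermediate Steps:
Q(b, h) = 4 (Q(b, h) = (1*(-2))*(-2) = -2*(-2) = 4)
L(R) = R + 2*R² (L(R) = (R² + R²) + R = 2*R² + R = R + 2*R²)
K(x, V) = 4 (K(x, V) = 4 - ⅓*0 = 4 + 0 = 4)
(Q(9, -7) + K(1, -12))*L(11) = (4 + 4)*(11*(1 + 2*11)) = 8*(11*(1 + 22)) = 8*(11*23) = 8*253 = 2024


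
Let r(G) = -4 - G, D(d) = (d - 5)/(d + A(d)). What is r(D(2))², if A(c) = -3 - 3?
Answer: 361/16 ≈ 22.563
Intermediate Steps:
A(c) = -6
D(d) = (-5 + d)/(-6 + d) (D(d) = (d - 5)/(d - 6) = (-5 + d)/(-6 + d))
r(D(2))² = (-4 - (-5 + 2)/(-6 + 2))² = (-4 - (-3)/(-4))² = (-4 - (-1)*(-3)/4)² = (-4 - 1*¾)² = (-4 - ¾)² = (-19/4)² = 361/16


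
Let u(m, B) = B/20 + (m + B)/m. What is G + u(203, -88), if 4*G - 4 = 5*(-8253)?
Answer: -41895479/4060 ≈ -10319.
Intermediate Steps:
u(m, B) = B/20 + (B + m)/m (u(m, B) = B*(1/20) + (B + m)/m = B/20 + (B + m)/m)
G = -41261/4 (G = 1 + (5*(-8253))/4 = 1 + (¼)*(-41265) = 1 - 41265/4 = -41261/4 ≈ -10315.)
G + u(203, -88) = -41261/4 + (1 + (1/20)*(-88) - 88/203) = -41261/4 + (1 - 22/5 - 88*1/203) = -41261/4 + (1 - 22/5 - 88/203) = -41261/4 - 3891/1015 = -41895479/4060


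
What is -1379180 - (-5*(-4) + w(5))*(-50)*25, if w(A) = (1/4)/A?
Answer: -2708235/2 ≈ -1.3541e+6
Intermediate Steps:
w(A) = 1/(4*A) (w(A) = (1*(¼))/A = 1/(4*A))
-1379180 - (-5*(-4) + w(5))*(-50)*25 = -1379180 - (-5*(-4) + (¼)/5)*(-50)*25 = -1379180 - (20 + (¼)*(⅕))*(-50)*25 = -1379180 - (20 + 1/20)*(-50)*25 = -1379180 - (401/20)*(-50)*25 = -1379180 - (-2005)*25/2 = -1379180 - 1*(-50125/2) = -1379180 + 50125/2 = -2708235/2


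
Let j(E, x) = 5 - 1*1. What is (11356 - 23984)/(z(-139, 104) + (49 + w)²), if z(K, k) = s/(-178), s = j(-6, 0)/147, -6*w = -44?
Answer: -12088692/3037915 ≈ -3.9793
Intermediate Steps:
w = 22/3 (w = -⅙*(-44) = 22/3 ≈ 7.3333)
j(E, x) = 4 (j(E, x) = 5 - 1 = 4)
s = 4/147 ≈ 0.027211
z(K, k) = -2/13083 (z(K, k) = (4/147)/(-178) = (4/147)*(-1/178) = -2/13083)
(11356 - 23984)/(z(-139, 104) + (49 + w)²) = (11356 - 23984)/(-2/13083 + (49 + 22/3)²) = -12628/(-2/13083 + (169/3)²) = -12628/(-2/13083 + 28561/9) = -12628/124554515/39249 = -12628*39249/124554515 = -12088692/3037915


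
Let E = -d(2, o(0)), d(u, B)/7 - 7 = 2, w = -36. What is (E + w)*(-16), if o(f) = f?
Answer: 1584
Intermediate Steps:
d(u, B) = 63 (d(u, B) = 49 + 7*2 = 49 + 14 = 63)
E = -63 (E = -1*63 = -63)
(E + w)*(-16) = (-63 - 36)*(-16) = -99*(-16) = 1584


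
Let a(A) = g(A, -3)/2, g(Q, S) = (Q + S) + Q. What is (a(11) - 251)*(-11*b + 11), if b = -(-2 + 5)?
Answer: -10626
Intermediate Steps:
g(Q, S) = S + 2*Q
a(A) = -3/2 + A (a(A) = (-3 + 2*A)/2 = (-3 + 2*A)*(½) = -3/2 + A)
b = -3 (b = -1*3 = -3)
(a(11) - 251)*(-11*b + 11) = ((-3/2 + 11) - 251)*(-11*(-3) + 11) = (19/2 - 251)*(33 + 11) = -483/2*44 = -10626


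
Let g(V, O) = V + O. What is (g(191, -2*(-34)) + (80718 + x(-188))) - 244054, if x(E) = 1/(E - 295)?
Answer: -78766192/483 ≈ -1.6308e+5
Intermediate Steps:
g(V, O) = O + V
x(E) = 1/(-295 + E)
(g(191, -2*(-34)) + (80718 + x(-188))) - 244054 = ((-2*(-34) + 191) + (80718 + 1/(-295 - 188))) - 244054 = ((68 + 191) + (80718 + 1/(-483))) - 244054 = (259 + (80718 - 1/483)) - 244054 = (259 + 38986793/483) - 244054 = 39111890/483 - 244054 = -78766192/483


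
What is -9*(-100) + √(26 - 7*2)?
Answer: 900 + 2*√3 ≈ 903.46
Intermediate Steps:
-9*(-100) + √(26 - 7*2) = 900 + √(26 - 14) = 900 + √12 = 900 + 2*√3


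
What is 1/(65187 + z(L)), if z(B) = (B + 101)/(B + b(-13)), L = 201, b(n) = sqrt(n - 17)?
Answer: 2635636299/171813180495391 + 302*I*sqrt(30)/171813180495391 ≈ 1.534e-5 + 9.6275e-12*I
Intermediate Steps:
b(n) = sqrt(-17 + n)
z(B) = (101 + B)/(B + I*sqrt(30)) (z(B) = (B + 101)/(B + sqrt(-17 - 13)) = (101 + B)/(B + sqrt(-30)) = (101 + B)/(B + I*sqrt(30)))
1/(65187 + z(L)) = 1/(65187 + (101 + 201)/(201 + I*sqrt(30))) = 1/(65187 + 302/(201 + I*sqrt(30)))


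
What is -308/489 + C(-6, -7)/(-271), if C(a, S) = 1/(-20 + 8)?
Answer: -333709/530076 ≈ -0.62955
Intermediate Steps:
C(a, S) = -1/12 (C(a, S) = 1/(-12) = -1/12)
-308/489 + C(-6, -7)/(-271) = -308/489 - 1/12/(-271) = -308*1/489 - 1/12*(-1/271) = -308/489 + 1/3252 = -333709/530076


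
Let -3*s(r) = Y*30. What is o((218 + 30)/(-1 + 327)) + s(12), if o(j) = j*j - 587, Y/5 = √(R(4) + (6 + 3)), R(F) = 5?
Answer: -15580627/26569 - 50*√14 ≈ -773.50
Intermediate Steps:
Y = 5*√14 (Y = 5*√(5 + (6 + 3)) = 5*√(5 + 9) = 5*√14 ≈ 18.708)
o(j) = -587 + j² (o(j) = j² - 587 = -587 + j²)
s(r) = -50*√14 (s(r) = -5*√14*30/3 = -50*√14)
o((218 + 30)/(-1 + 327)) + s(12) = (-587 + ((218 + 30)/(-1 + 327))²) - 50*√14 = (-587 + (248/326)²) - 50*√14 = (-587 + (248*(1/326))²) - 50*√14 = (-587 + (124/163)²) - 50*√14 = (-587 + 15376/26569) - 50*√14 = -15580627/26569 - 50*√14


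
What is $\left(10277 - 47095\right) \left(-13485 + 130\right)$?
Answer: $491704390$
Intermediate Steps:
$\left(10277 - 47095\right) \left(-13485 + 130\right) = \left(-36818\right) \left(-13355\right) = 491704390$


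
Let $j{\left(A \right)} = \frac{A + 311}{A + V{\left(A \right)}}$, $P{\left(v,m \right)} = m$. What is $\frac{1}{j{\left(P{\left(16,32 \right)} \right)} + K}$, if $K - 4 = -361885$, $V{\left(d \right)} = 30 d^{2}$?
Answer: $- \frac{30752}{11128564169} \approx -2.7633 \cdot 10^{-6}$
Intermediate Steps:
$K = -361881$ ($K = 4 - 361885 = -361881$)
$j{\left(A \right)} = \frac{311 + A}{A + 30 A^{2}}$ ($j{\left(A \right)} = \frac{A + 311}{A + 30 A^{2}} = \frac{311 + A}{A + 30 A^{2}}$)
$\frac{1}{j{\left(P{\left(16,32 \right)} \right)} + K} = \frac{1}{\frac{311 + 32}{32 \left(1 + 30 \cdot 32\right)} - 361881} = \frac{1}{\frac{1}{32} \frac{1}{1 + 960} \cdot 343 - 361881} = \frac{1}{\frac{1}{32} \cdot \frac{1}{961} \cdot 343 - 361881} = \frac{1}{\frac{343}{30752} - 361881} = \frac{1}{- \frac{11128564169}{30752}} = - \frac{30752}{11128564169}$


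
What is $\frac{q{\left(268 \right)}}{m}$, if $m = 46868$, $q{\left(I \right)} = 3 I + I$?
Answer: $\frac{268}{11717} \approx 0.022873$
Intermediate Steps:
$q{\left(I \right)} = 4 I$
$\frac{q{\left(268 \right)}}{m} = \frac{4 \cdot 268}{46868} = 1072 \cdot \frac{1}{46868} = \frac{268}{11717}$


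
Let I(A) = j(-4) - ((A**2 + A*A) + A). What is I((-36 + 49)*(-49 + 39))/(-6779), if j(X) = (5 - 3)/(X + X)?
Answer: 134681/27116 ≈ 4.9668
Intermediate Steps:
j(X) = 1/X (j(X) = 2/((2*X)) = 2*(1/(2*X)) = 1/X)
I(A) = -1/4 - A - 2*A**2 (I(A) = 1/(-4) - ((A**2 + A*A) + A) = -1/4 - ((A**2 + A**2) + A) = -1/4 - (2*A**2 + A) = -1/4 - (A + 2*A**2) = -1/4 + (-A - 2*A**2) = -1/4 - A - 2*A**2)
I((-36 + 49)*(-49 + 39))/(-6779) = (-1/4 - (-36 + 49)*(-49 + 39) - 2*(-49 + 39)**2*(-36 + 49)**2)/(-6779) = (-1/4 - 13*(-10) - 2*(13*(-10))**2)*(-1/6779) = (-1/4 - 1*(-130) - 2*(-130)**2)*(-1/6779) = (-1/4 + 130 - 2*16900)*(-1/6779) = (-1/4 + 130 - 33800)*(-1/6779) = -134681/4*(-1/6779) = 134681/27116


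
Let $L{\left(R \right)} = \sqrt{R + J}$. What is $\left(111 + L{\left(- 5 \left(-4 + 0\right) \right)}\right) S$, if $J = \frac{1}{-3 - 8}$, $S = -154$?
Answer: $-17094 - 14 \sqrt{2409} \approx -17781.0$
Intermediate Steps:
$J = - \frac{1}{11}$ ($J = \frac{1}{-11} = - \frac{1}{11} \approx -0.090909$)
$L{\left(R \right)} = \sqrt{- \frac{1}{11} + R}$ ($L{\left(R \right)} = \sqrt{R - \frac{1}{11}} = \sqrt{- \frac{1}{11} + R}$)
$\left(111 + L{\left(- 5 \left(-4 + 0\right) \right)}\right) S = \left(111 + \frac{\sqrt{-11 + 121 \left(- 5 \left(-4 + 0\right)\right)}}{11}\right) \left(-154\right) = \left(111 + \frac{\sqrt{-11 + 121 \left(\left(-5\right) \left(-4\right)\right)}}{11}\right) \left(-154\right) = \left(111 + \frac{\sqrt{-11 + 121 \cdot 20}}{11}\right) \left(-154\right) = \left(111 + \frac{\sqrt{-11 + 2420}}{11}\right) \left(-154\right) = \left(111 + \frac{\sqrt{2409}}{11}\right) \left(-154\right) = -17094 - 14 \sqrt{2409}$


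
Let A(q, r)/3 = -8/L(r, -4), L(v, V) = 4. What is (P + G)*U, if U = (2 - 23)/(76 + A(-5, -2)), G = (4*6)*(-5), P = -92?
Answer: 318/5 ≈ 63.600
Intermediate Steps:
G = -120 (G = 24*(-5) = -120)
A(q, r) = -6 (A(q, r) = 3*(-8/4) = 3*(-8*¼) = 3*(-2) = -6)
U = -3/10 (U = (2 - 23)/(76 - 6) = -21/70 = -21*1/70 = -3/10 ≈ -0.30000)
(P + G)*U = (-92 - 120)*(-3/10) = -212*(-3/10) = 318/5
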